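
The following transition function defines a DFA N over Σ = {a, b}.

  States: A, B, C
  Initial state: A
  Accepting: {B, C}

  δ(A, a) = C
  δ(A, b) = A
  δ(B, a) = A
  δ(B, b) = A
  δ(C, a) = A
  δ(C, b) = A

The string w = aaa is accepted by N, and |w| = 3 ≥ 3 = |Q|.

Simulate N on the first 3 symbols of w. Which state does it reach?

C

Run of N on the first 3 characters of w = a a a:
  step 0: A  (start)
  step 1: C  (read a: A→C)
  step 2: A  (read a: C→A)
  step 3: C  (read a: A→C)

After reading 3 characters, N is in state C.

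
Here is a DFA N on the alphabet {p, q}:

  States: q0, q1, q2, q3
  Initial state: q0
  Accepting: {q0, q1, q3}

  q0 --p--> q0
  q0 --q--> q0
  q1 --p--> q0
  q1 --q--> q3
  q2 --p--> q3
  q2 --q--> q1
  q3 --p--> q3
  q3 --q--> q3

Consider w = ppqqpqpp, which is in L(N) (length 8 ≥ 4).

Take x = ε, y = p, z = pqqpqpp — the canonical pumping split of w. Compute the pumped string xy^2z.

xy^2z = ε·p·p·pqqpqpp = pppqqpqpp.
Reading y = p takes N from q0 back to q0, so after x·y·y the machine is still in q0, and z then leads to the accepting state q0. Hence pppqqpqpp ∈ L(N).

pppqqpqpp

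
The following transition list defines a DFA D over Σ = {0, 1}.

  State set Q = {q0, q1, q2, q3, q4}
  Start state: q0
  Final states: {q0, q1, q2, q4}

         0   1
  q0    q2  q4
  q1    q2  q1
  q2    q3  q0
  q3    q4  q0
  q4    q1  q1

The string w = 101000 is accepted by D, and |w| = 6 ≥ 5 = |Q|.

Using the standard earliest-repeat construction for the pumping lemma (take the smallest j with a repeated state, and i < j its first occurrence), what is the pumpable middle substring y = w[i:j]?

1

Run of D on w = 1 0 1 0 0 0:
  step 0: q0  (start)
  step 1: q4  (read 1: q0→q4)
  step 2: q1  (read 0: q4→q1)
  step 3: q1  (read 1: q1→q1)   ← first repeat (q1 seen earlier)
  step 4: q2  (read 0: q1→q2)
  step 5: q3  (read 0: q2→q3)
  step 6: q4  (read 0: q3→q4)

So i = 2, j = 3, giving x = w[0:2] = 10, y = w[2:3] = 1, z = w[3:6] = 000.
Check: |xy| = 3 ≤ 5 and |y| = 1 ≥ 1. Reading y takes D from q1 back to q1, so every xyⁱz is accepted.
Pumping length from the standard proof: p = 5 (the number of states). The repeated state found above gives |xy| = j ≤ 5 and |y| = j − i ≥ 1.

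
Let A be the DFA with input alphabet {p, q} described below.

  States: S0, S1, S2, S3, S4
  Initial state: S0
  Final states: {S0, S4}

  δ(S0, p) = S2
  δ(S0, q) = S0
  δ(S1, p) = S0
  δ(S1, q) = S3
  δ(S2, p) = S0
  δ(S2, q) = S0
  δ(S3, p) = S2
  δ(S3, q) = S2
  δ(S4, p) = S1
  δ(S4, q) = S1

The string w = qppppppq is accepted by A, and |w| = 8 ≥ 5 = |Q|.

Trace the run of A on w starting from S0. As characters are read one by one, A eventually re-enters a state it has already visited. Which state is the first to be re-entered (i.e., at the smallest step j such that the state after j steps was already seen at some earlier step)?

S0

Run of A on w = q p p p p p p q:
  step 0: S0  (start)
  step 1: S0  (read q: S0→S0)   ← first repeat (S0 seen earlier)
  step 2: S2  (read p: S0→S2)
  step 3: S0  (read p: S2→S0)
  step 4: S2  (read p: S0→S2)
  step 5: S0  (read p: S2→S0)
  step 6: S2  (read p: S0→S2)
  step 7: S0  (read p: S2→S0)
  step 8: S0  (read q: S0→S0)

The earliest repeat is at step j = 1: A is in S0, which it already visited at step i = 0.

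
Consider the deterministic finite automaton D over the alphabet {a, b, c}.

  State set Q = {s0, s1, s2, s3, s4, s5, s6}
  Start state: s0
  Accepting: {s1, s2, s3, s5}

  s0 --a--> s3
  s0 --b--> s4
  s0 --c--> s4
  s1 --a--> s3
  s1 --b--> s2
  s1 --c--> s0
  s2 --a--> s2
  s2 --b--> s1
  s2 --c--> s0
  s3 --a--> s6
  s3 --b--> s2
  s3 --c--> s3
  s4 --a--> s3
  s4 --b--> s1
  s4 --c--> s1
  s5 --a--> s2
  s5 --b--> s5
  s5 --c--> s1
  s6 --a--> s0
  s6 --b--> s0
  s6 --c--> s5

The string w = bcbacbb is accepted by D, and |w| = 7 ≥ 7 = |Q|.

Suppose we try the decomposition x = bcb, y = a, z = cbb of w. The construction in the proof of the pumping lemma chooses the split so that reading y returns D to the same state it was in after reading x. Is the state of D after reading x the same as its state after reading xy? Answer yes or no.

yes

State sequence: s0 -b-> s4 -c-> s1 -b-> s2 -a-> s2

After x (step 3): s2. After xy (step 4): s2.
They match, so y = a drives D around a cycle from s2 back to itself; pumping y any number of times keeps D in s2 before reading z, and xyⁱz ∈ L(D) for every i ≥ 0.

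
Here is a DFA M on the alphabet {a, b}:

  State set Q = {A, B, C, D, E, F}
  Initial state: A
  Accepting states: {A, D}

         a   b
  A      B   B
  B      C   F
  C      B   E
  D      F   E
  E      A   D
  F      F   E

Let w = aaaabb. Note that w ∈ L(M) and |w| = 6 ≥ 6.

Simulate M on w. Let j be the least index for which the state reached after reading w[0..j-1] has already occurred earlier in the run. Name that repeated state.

B

State sequence: A -a-> B -a-> C -a-> B -a-> C -b-> E -b-> D
First repeat at step 3: B was already visited.

The earliest repeat is at step j = 3: M is in B, which it already visited at step i = 1.
Pumping length from the standard proof: p = 6 (the number of states). The repeated state found above gives |xy| = j ≤ 6 and |y| = j − i ≥ 1.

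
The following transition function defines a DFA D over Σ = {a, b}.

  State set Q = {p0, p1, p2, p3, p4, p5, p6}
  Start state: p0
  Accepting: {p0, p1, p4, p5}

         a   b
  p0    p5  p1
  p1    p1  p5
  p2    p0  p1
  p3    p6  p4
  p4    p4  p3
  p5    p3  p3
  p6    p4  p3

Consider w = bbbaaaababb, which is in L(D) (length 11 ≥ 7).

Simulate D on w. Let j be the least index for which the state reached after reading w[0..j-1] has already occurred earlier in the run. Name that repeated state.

State sequence: p0 -b-> p1 -b-> p5 -b-> p3 -a-> p6 -a-> p4 -a-> p4 -a-> p4 -b-> p3 -a-> p6 -b-> p3 -b-> p4
First repeat at step 6: p4 was already visited.

The earliest repeat is at step j = 6: D is in p4, which it already visited at step i = 5.
With |Q| = 7, pigeonhole forces a state repeat no later than step 7; the substring read between the first and second visits to that state can be pumped.

p4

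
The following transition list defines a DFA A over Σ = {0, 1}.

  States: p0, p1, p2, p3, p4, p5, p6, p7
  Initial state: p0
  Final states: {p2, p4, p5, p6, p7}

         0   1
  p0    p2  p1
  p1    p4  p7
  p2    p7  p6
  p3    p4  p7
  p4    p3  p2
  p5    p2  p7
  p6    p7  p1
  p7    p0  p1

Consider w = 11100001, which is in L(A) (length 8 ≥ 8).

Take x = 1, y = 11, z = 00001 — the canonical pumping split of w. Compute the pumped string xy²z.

1111100001

xy^2z = 1·11·11·00001 = 1111100001.
Reading y = 11 takes A from p1 back to p1, so after x·y·y the machine is still in p1, and z then leads to the accepting state p7. Hence 1111100001 ∈ L(A).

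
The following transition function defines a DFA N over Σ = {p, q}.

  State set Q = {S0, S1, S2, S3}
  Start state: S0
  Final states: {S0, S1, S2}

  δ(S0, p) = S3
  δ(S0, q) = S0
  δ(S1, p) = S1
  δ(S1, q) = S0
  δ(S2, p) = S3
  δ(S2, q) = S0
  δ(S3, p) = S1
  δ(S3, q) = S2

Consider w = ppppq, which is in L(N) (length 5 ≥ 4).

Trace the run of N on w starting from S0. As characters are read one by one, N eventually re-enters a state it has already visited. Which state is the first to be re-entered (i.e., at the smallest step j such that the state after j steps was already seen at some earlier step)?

Run of N on w = p p p p q:
  step 0: S0  (start)
  step 1: S3  (read p: S0→S3)
  step 2: S1  (read p: S3→S1)
  step 3: S1  (read p: S1→S1)   ← first repeat (S1 seen earlier)
  step 4: S1  (read p: S1→S1)
  step 5: S0  (read q: S1→S0)

The earliest repeat is at step j = 3: N is in S1, which it already visited at step i = 2.

S1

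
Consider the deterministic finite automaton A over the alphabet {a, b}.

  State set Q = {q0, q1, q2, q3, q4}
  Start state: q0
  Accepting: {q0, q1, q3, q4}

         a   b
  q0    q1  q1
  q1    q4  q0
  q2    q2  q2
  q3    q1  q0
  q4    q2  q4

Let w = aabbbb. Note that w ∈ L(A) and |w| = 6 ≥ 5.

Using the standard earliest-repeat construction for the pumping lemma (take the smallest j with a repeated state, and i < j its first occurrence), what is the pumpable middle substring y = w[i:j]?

Run of A on w = a a b b b b:
  step 0: q0  (start)
  step 1: q1  (read a: q0→q1)
  step 2: q4  (read a: q1→q4)
  step 3: q4  (read b: q4→q4)   ← first repeat (q4 seen earlier)
  step 4: q4  (read b: q4→q4)
  step 5: q4  (read b: q4→q4)
  step 6: q4  (read b: q4→q4)

So i = 2, j = 3, giving x = w[0:2] = aa, y = w[2:3] = b, z = w[3:6] = bbb.
Check: |xy| = 3 ≤ 5 and |y| = 1 ≥ 1. Reading y takes A from q4 back to q4, so every xyⁱz is accepted.
With |Q| = 5, pigeonhole forces a state repeat no later than step 5; the substring read between the first and second visits to that state can be pumped.

b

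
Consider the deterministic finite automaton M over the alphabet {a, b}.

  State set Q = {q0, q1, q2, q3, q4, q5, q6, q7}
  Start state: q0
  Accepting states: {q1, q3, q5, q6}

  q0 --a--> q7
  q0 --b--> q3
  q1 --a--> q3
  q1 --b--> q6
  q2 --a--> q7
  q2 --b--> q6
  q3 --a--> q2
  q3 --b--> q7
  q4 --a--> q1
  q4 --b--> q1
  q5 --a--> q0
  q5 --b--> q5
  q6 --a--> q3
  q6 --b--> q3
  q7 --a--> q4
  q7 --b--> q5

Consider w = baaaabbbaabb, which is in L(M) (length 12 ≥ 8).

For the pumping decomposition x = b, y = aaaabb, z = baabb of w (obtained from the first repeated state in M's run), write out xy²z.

xy^2z = b·aaaabb·aaaabb·baabb = baaaabbaaaabbbaabb.
Reading y = aaaabb takes M from q3 back to q3, so after x·y·y the machine is still in q3, and z then leads to the accepting state q3. Hence baaaabbaaaabbbaabb ∈ L(M).

baaaabbaaaabbbaabb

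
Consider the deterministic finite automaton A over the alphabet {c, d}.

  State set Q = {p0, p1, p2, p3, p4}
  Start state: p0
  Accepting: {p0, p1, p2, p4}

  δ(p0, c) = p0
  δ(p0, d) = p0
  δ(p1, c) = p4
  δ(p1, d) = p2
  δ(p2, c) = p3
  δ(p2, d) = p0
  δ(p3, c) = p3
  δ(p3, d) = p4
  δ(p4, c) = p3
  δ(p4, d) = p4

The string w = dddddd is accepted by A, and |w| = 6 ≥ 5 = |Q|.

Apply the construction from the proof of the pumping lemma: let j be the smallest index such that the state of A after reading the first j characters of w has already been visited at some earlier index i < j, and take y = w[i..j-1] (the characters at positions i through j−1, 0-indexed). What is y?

d

State sequence: p0 -d-> p0 -d-> p0 -d-> p0 -d-> p0 -d-> p0 -d-> p0
First repeat at step 1: p0 was already visited.

So i = 0, j = 1, giving x = w[0:0] = ε, y = w[0:1] = d, z = w[1:6] = ddddd.
Check: |xy| = 1 ≤ 5 and |y| = 1 ≥ 1. Reading y takes A from p0 back to p0, so every xyⁱz is accepted.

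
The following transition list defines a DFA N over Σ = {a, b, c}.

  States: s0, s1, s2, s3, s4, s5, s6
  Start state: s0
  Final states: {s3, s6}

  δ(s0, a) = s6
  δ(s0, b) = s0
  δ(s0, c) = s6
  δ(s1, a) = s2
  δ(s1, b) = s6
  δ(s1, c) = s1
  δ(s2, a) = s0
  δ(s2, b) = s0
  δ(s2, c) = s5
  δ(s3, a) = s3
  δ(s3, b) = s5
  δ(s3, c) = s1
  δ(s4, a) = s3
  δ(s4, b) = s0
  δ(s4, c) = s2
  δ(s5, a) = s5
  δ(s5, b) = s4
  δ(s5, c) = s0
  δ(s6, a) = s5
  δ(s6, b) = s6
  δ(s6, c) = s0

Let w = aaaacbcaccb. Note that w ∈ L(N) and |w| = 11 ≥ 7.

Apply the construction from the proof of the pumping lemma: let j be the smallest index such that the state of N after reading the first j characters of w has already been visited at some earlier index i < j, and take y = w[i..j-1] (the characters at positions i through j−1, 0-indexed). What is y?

a

State sequence: s0 -a-> s6 -a-> s5 -a-> s5 -a-> s5 -c-> s0 -b-> s0 -c-> s6 -a-> s5 -c-> s0 -c-> s6 -b-> s6
First repeat at step 3: s5 was already visited.

So i = 2, j = 3, giving x = w[0:2] = aa, y = w[2:3] = a, z = w[3:11] = acbcaccb.
Check: |xy| = 3 ≤ 7 and |y| = 1 ≥ 1. Reading y takes N from s5 back to s5, so every xyⁱz is accepted.
The DFA has 7 states, so the proof of the pumping lemma guarantees a repeated state among the first 7+1 visited; the segment between the two visits is the pumpable y.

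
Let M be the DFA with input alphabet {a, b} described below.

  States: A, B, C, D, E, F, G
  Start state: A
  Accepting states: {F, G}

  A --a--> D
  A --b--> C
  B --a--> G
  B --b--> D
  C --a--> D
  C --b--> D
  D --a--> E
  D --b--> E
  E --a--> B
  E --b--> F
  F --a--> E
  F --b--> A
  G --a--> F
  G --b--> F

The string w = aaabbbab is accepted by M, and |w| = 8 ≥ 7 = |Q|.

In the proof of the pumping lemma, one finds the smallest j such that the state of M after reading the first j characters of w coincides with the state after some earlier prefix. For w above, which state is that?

State sequence: A -a-> D -a-> E -a-> B -b-> D -b-> E -b-> F -a-> E -b-> F
First repeat at step 4: D was already visited.

The earliest repeat is at step j = 4: M is in D, which it already visited at step i = 1.
Since M has 7 states, any run of length ≥ 7 visits 7+1 states, so by pigeonhole some state repeats within the first 7 steps — that repeat gives the pumpable loop.

D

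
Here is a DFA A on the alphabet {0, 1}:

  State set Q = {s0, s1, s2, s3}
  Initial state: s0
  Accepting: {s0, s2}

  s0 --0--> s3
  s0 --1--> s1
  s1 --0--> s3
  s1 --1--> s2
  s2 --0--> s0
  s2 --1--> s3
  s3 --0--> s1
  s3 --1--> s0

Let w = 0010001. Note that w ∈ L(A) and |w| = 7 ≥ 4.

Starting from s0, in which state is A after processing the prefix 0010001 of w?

s2

Run of A on the first 7 characters of w = 0 0 1 0 0 0 1:
  step 0: s0  (start)
  step 1: s3  (read 0: s0→s3)
  step 2: s1  (read 0: s3→s1)
  step 3: s2  (read 1: s1→s2)
  step 4: s0  (read 0: s2→s0)
  step 5: s3  (read 0: s0→s3)
  step 6: s1  (read 0: s3→s1)
  step 7: s2  (read 1: s1→s2)

After reading 7 characters, A is in state s2.
(This kind of state-tracing is the core of the pumping-lemma construction: with 4 states, pigeonhole forces a repeat within the first 4 steps.)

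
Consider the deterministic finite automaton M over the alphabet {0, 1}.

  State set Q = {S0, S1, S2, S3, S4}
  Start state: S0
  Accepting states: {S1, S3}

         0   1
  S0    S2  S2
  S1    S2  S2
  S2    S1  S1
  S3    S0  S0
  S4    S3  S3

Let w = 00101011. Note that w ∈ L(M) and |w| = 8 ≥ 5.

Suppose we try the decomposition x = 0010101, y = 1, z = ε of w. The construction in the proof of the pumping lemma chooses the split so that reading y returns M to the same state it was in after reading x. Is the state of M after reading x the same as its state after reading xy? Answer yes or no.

State sequence: S0 -0-> S2 -0-> S1 -1-> S2 -0-> S1 -1-> S2 -0-> S1 -1-> S2 -1-> S1

After x (step 7): S2. After xy (step 8): S1.
They differ (S2 ≠ S1), so y is not a cycle from the state after x; this split is not the one the pumping-lemma construction produces, and pumping y need not keep the string in L(M).

no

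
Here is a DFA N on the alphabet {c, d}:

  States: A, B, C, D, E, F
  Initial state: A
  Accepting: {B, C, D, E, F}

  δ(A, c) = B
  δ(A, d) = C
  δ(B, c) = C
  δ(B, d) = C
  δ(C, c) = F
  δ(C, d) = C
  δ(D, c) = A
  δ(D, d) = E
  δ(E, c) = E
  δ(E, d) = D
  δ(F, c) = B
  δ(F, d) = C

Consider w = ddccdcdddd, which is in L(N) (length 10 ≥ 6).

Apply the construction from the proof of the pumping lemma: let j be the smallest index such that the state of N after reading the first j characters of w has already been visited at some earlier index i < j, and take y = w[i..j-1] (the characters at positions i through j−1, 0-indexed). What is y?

Run of N on w = d d c c d c d d d d:
  step 0: A  (start)
  step 1: C  (read d: A→C)
  step 2: C  (read d: C→C)   ← first repeat (C seen earlier)
  step 3: F  (read c: C→F)
  step 4: B  (read c: F→B)
  step 5: C  (read d: B→C)
  step 6: F  (read c: C→F)
  step 7: C  (read d: F→C)
  step 8: C  (read d: C→C)
  step 9: C  (read d: C→C)
  step 10: C  (read d: C→C)

So i = 1, j = 2, giving x = w[0:1] = d, y = w[1:2] = d, z = w[2:10] = ccdcdddd.
Check: |xy| = 2 ≤ 6 and |y| = 1 ≥ 1. Reading y takes N from C back to C, so every xyⁱz is accepted.
Since N has 6 states, any run of length ≥ 6 visits 6+1 states, so by pigeonhole some state repeats within the first 6 steps — that repeat gives the pumpable loop.

d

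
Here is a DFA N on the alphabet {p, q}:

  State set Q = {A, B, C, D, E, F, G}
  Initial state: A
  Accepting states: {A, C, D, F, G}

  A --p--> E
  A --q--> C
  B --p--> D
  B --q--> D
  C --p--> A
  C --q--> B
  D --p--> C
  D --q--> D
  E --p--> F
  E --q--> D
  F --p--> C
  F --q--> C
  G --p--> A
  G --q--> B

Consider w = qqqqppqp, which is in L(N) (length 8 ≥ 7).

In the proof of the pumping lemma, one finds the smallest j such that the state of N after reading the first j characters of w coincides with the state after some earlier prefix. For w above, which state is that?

D

State sequence: A -q-> C -q-> B -q-> D -q-> D -p-> C -p-> A -q-> C -p-> A
First repeat at step 4: D was already visited.

The earliest repeat is at step j = 4: N is in D, which it already visited at step i = 3.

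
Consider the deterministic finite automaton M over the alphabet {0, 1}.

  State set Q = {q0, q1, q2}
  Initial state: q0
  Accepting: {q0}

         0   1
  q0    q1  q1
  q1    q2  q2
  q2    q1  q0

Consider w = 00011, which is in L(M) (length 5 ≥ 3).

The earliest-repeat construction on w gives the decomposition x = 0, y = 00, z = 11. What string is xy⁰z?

011

xy⁰z = xz = 0·11 = 011.
Reading y = 00 takes M from q1 back to q1, so after x the machine is still in q1, and z then leads to the accepting state q0. Hence 011 ∈ L(M).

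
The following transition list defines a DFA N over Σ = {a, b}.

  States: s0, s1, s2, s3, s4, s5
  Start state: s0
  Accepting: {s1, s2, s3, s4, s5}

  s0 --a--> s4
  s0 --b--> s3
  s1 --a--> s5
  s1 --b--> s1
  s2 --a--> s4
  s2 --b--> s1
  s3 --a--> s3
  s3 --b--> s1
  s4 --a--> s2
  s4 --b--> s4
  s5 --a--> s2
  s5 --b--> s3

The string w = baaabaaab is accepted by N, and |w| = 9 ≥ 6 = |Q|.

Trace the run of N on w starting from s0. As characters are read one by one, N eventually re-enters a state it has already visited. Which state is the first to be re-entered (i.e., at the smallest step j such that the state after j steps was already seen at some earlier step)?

s3

Run of N on w = b a a a b a a a b:
  step 0: s0  (start)
  step 1: s3  (read b: s0→s3)
  step 2: s3  (read a: s3→s3)   ← first repeat (s3 seen earlier)
  step 3: s3  (read a: s3→s3)
  step 4: s3  (read a: s3→s3)
  step 5: s1  (read b: s3→s1)
  step 6: s5  (read a: s1→s5)
  step 7: s2  (read a: s5→s2)
  step 8: s4  (read a: s2→s4)
  step 9: s4  (read b: s4→s4)

The earliest repeat is at step j = 2: N is in s3, which it already visited at step i = 1.
Since N has 6 states, any run of length ≥ 6 visits 6+1 states, so by pigeonhole some state repeats within the first 6 steps — that repeat gives the pumpable loop.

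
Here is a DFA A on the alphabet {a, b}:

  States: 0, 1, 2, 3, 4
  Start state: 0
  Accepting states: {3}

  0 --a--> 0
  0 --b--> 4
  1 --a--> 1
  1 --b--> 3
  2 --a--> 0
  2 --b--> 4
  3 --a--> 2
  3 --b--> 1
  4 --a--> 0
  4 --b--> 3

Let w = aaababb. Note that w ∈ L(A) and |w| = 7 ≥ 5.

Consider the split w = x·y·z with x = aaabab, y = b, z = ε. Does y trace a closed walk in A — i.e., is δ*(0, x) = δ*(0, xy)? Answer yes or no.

Run of A on the first 7 characters of w = a a a b a b b:
  step 0: 0  (start)
  step 1: 0  (read a: 0→0)
  step 2: 0  (read a: 0→0)
  step 3: 0  (read a: 0→0)
  step 4: 4  (read b: 0→4)
  step 5: 0  (read a: 4→0)
  step 6: 4  (read b: 0→4)
  step 7: 3  (read b: 4→3)

After x (step 6): 4. After xy (step 7): 3.
They differ (4 ≠ 3), so y is not a cycle from the state after x; this split is not the one the pumping-lemma construction produces, and pumping y need not keep the string in L(A).

no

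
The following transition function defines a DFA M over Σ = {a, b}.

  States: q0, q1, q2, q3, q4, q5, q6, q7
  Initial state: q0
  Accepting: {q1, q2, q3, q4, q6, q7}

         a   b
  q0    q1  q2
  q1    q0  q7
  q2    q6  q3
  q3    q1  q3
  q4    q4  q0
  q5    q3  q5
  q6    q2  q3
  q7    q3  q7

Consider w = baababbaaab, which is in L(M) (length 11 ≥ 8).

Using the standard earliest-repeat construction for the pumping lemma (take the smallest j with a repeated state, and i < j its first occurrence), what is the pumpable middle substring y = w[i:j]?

aa

Run of M on w = b a a b a b b a a a b:
  step 0: q0  (start)
  step 1: q2  (read b: q0→q2)
  step 2: q6  (read a: q2→q6)
  step 3: q2  (read a: q6→q2)   ← first repeat (q2 seen earlier)
  step 4: q3  (read b: q2→q3)
  step 5: q1  (read a: q3→q1)
  step 6: q7  (read b: q1→q7)
  step 7: q7  (read b: q7→q7)
  step 8: q3  (read a: q7→q3)
  step 9: q1  (read a: q3→q1)
  step 10: q0  (read a: q1→q0)
  step 11: q2  (read b: q0→q2)

So i = 1, j = 3, giving x = w[0:1] = b, y = w[1:3] = aa, z = w[3:11] = babbaaab.
Check: |xy| = 3 ≤ 8 and |y| = 2 ≥ 1. Reading y takes M from q2 back to q2, so every xyⁱz is accepted.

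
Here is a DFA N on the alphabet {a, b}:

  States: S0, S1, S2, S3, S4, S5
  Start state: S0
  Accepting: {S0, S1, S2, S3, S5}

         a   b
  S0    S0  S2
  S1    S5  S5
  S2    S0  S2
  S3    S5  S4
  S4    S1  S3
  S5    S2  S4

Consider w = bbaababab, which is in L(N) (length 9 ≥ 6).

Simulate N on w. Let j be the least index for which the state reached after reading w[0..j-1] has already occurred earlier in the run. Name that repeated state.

Run of N on w = b b a a b a b a b:
  step 0: S0  (start)
  step 1: S2  (read b: S0→S2)
  step 2: S2  (read b: S2→S2)   ← first repeat (S2 seen earlier)
  step 3: S0  (read a: S2→S0)
  step 4: S0  (read a: S0→S0)
  step 5: S2  (read b: S0→S2)
  step 6: S0  (read a: S2→S0)
  step 7: S2  (read b: S0→S2)
  step 8: S0  (read a: S2→S0)
  step 9: S2  (read b: S0→S2)

The earliest repeat is at step j = 2: N is in S2, which it already visited at step i = 1.
Since N has 6 states, any run of length ≥ 6 visits 6+1 states, so by pigeonhole some state repeats within the first 6 steps — that repeat gives the pumpable loop.

S2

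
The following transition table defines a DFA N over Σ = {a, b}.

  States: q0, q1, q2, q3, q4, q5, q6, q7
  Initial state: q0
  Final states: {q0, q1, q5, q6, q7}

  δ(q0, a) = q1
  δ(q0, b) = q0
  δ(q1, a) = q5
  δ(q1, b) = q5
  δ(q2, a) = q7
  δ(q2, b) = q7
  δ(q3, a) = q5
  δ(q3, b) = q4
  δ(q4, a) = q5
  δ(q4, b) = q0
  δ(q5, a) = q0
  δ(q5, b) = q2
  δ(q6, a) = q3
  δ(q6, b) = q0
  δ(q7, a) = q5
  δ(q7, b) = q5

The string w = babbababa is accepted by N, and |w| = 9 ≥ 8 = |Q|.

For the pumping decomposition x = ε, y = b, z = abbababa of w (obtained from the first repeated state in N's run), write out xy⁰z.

xy⁰z = xz = ε·abbababa = abbababa.
Reading y = b takes N from q0 back to q0, so after x the machine is still in q0, and z then leads to the accepting state q1. Hence abbababa ∈ L(N).

abbababa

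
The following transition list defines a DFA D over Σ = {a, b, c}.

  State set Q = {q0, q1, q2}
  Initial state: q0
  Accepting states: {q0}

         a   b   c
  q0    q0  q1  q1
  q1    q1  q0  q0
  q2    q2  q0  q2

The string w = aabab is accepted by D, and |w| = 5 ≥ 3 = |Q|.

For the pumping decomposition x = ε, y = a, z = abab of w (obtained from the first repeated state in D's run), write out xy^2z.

xy^2z = ε·a·a·abab = aaabab.
Reading y = a takes D from q0 back to q0, so after x·y·y the machine is still in q0, and z then leads to the accepting state q0. Hence aaabab ∈ L(D).

aaabab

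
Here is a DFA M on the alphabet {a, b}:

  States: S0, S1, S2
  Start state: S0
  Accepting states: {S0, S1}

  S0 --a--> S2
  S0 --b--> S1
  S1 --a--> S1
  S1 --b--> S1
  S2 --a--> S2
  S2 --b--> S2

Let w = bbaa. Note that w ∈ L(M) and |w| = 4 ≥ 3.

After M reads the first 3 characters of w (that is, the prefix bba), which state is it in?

S1

Run of M on the first 3 characters of w = b b a:
  step 0: S0  (start)
  step 1: S1  (read b: S0→S1)
  step 2: S1  (read b: S1→S1)
  step 3: S1  (read a: S1→S1)

After reading 3 characters, M is in state S1.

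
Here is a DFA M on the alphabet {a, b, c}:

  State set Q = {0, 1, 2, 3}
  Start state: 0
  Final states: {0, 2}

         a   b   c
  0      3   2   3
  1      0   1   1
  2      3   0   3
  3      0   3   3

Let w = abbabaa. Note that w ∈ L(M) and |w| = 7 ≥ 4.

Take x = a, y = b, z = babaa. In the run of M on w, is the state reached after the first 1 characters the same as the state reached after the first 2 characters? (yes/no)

State sequence: 0 -a-> 3 -b-> 3

After x (step 1): 3. After xy (step 2): 3.
They match, so y = b drives M around a cycle from 3 back to itself; pumping y any number of times keeps M in 3 before reading z, and xyⁱz ∈ L(M) for every i ≥ 0.

yes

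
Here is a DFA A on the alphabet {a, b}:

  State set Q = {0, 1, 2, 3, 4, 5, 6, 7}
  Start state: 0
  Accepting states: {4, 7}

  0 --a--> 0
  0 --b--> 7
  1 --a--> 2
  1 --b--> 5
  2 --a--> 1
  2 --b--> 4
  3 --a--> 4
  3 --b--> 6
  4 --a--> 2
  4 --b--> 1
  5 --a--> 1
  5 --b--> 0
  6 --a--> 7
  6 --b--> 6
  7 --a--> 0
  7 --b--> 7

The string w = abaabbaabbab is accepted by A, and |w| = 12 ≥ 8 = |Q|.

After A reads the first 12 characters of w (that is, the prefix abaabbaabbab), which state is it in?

Run of A on the first 12 characters of w = a b a a b b a a b b a b:
  step 0: 0  (start)
  step 1: 0  (read a: 0→0)
  step 2: 7  (read b: 0→7)
  step 3: 0  (read a: 7→0)
  step 4: 0  (read a: 0→0)
  step 5: 7  (read b: 0→7)
  step 6: 7  (read b: 7→7)
  step 7: 0  (read a: 7→0)
  step 8: 0  (read a: 0→0)
  step 9: 7  (read b: 0→7)
  step 10: 7  (read b: 7→7)
  step 11: 0  (read a: 7→0)
  step 12: 7  (read b: 0→7)

After reading 12 characters, A is in state 7.

7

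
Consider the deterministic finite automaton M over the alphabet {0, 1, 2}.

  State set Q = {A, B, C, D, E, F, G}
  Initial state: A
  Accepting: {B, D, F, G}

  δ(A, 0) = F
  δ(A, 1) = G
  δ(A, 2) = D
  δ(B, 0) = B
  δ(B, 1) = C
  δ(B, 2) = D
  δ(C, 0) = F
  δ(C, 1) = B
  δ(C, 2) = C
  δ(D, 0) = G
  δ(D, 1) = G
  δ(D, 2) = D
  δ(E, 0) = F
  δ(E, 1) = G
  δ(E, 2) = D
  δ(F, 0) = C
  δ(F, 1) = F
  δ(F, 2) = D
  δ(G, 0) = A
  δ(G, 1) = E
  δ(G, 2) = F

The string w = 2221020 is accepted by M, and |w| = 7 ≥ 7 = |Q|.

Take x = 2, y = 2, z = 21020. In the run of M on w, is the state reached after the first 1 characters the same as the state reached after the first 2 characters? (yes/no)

yes

State sequence: A -2-> D -2-> D

After x (step 1): D. After xy (step 2): D.
They match, so y = 2 drives M around a cycle from D back to itself; pumping y any number of times keeps M in D before reading z, and xyⁱz ∈ L(M) for every i ≥ 0.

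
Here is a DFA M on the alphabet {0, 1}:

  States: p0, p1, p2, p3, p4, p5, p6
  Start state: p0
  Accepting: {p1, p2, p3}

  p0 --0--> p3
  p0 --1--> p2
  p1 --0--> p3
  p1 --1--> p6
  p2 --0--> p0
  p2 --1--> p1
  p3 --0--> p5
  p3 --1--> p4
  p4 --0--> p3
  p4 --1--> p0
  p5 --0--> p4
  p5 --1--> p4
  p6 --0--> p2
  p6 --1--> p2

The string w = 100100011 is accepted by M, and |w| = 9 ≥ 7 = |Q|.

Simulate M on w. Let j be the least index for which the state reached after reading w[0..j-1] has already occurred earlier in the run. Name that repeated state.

State sequence: p0 -1-> p2 -0-> p0 -0-> p3 -1-> p4 -0-> p3 -0-> p5 -0-> p4 -1-> p0 -1-> p2
First repeat at step 2: p0 was already visited.

The earliest repeat is at step j = 2: M is in p0, which it already visited at step i = 0.
The DFA has 7 states, so the proof of the pumping lemma guarantees a repeated state among the first 7+1 visited; the segment between the two visits is the pumpable y.

p0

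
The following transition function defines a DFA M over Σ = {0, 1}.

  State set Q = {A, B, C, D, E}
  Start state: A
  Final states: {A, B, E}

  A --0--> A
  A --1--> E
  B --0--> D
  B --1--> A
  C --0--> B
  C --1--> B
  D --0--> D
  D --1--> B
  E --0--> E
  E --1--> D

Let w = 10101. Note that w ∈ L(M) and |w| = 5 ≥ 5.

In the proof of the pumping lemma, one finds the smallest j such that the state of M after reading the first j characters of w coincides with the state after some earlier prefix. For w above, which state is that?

E

State sequence: A -1-> E -0-> E -1-> D -0-> D -1-> B
First repeat at step 2: E was already visited.

The earliest repeat is at step j = 2: M is in E, which it already visited at step i = 1.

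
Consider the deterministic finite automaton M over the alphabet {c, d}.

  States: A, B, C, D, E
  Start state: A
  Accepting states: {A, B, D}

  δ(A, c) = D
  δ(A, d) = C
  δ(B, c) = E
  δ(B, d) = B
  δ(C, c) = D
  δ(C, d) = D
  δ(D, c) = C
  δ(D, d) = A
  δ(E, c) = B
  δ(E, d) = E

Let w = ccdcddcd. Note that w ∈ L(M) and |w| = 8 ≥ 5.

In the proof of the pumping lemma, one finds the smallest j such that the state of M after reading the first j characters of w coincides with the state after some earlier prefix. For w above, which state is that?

Run of M on w = c c d c d d c d:
  step 0: A  (start)
  step 1: D  (read c: A→D)
  step 2: C  (read c: D→C)
  step 3: D  (read d: C→D)   ← first repeat (D seen earlier)
  step 4: C  (read c: D→C)
  step 5: D  (read d: C→D)
  step 6: A  (read d: D→A)
  step 7: D  (read c: A→D)
  step 8: A  (read d: D→A)

The earliest repeat is at step j = 3: M is in D, which it already visited at step i = 1.
Pumping length from the standard proof: p = 5 (the number of states). The repeated state found above gives |xy| = j ≤ 5 and |y| = j − i ≥ 1.

D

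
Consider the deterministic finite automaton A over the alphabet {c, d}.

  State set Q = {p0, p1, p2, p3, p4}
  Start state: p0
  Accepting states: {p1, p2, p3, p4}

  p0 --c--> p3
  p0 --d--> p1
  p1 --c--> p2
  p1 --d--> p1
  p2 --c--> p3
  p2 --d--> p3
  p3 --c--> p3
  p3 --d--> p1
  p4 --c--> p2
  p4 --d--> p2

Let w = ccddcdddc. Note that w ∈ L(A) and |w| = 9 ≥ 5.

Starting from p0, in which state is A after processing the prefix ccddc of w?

p2

State sequence: p0 -c-> p3 -c-> p3 -d-> p1 -d-> p1 -c-> p2

After reading 5 characters, A is in state p2.
(This kind of state-tracing is the core of the pumping-lemma construction: with 5 states, pigeonhole forces a repeat within the first 5 steps.)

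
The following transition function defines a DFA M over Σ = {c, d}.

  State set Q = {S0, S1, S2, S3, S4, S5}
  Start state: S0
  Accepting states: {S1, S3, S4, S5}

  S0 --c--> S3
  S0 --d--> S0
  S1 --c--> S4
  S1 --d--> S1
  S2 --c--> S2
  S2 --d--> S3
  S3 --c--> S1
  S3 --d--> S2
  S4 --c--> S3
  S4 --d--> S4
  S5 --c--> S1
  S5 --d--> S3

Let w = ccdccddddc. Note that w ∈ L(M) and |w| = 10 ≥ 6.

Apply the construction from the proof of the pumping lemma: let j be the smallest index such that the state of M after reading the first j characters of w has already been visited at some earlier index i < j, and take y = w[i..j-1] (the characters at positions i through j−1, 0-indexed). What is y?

d

State sequence: S0 -c-> S3 -c-> S1 -d-> S1 -c-> S4 -c-> S3 -d-> S2 -d-> S3 -d-> S2 -d-> S3 -c-> S1
First repeat at step 3: S1 was already visited.

So i = 2, j = 3, giving x = w[0:2] = cc, y = w[2:3] = d, z = w[3:10] = ccddddc.
Check: |xy| = 3 ≤ 6 and |y| = 1 ≥ 1. Reading y takes M from S1 back to S1, so every xyⁱz is accepted.
Pumping length from the standard proof: p = 6 (the number of states). The repeated state found above gives |xy| = j ≤ 6 and |y| = j − i ≥ 1.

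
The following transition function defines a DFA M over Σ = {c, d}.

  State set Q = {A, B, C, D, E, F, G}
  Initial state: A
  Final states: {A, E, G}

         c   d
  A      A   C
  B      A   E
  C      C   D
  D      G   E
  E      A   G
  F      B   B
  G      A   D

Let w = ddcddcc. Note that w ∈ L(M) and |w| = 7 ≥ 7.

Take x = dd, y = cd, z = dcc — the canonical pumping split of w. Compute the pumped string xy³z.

xy^3z = dd·cd·cd·cd·dcc = ddcdcdcddcc.
Reading y = cd takes M from D back to D, so after x·y·y·y the machine is still in D, and z then leads to the accepting state A. Hence ddcdcdcddcc ∈ L(M).

ddcdcdcddcc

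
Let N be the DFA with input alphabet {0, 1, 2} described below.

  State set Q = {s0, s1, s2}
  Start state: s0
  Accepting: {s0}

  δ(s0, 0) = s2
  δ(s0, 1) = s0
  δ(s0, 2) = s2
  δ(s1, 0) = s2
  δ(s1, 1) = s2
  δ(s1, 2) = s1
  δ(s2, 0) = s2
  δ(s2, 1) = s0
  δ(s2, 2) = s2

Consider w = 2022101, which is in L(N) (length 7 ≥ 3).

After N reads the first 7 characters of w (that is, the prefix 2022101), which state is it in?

State sequence: s0 -2-> s2 -0-> s2 -2-> s2 -2-> s2 -1-> s0 -0-> s2 -1-> s0

After reading 7 characters, N is in state s0.

s0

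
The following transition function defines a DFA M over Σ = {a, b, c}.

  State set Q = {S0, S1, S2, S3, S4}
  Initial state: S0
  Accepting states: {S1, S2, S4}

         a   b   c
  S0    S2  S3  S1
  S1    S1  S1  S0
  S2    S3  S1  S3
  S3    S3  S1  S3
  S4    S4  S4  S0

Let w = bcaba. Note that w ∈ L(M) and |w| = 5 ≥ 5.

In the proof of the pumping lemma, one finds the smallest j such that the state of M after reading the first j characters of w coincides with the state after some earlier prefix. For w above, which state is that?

S3

Run of M on w = b c a b a:
  step 0: S0  (start)
  step 1: S3  (read b: S0→S3)
  step 2: S3  (read c: S3→S3)   ← first repeat (S3 seen earlier)
  step 3: S3  (read a: S3→S3)
  step 4: S1  (read b: S3→S1)
  step 5: S1  (read a: S1→S1)

The earliest repeat is at step j = 2: M is in S3, which it already visited at step i = 1.
The DFA has 5 states, so the proof of the pumping lemma guarantees a repeated state among the first 5+1 visited; the segment between the two visits is the pumpable y.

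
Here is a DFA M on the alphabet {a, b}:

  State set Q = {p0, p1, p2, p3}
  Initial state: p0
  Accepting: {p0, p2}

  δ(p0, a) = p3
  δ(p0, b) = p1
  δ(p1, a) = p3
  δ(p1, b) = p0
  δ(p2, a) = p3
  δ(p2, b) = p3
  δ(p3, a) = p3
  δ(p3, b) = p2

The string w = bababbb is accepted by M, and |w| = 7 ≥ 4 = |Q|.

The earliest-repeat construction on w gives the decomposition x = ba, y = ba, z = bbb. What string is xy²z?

babababbb

xy^2z = ba·ba·ba·bbb = babababbb.
Reading y = ba takes M from p3 back to p3, so after x·y·y the machine is still in p3, and z then leads to the accepting state p2. Hence babababbb ∈ L(M).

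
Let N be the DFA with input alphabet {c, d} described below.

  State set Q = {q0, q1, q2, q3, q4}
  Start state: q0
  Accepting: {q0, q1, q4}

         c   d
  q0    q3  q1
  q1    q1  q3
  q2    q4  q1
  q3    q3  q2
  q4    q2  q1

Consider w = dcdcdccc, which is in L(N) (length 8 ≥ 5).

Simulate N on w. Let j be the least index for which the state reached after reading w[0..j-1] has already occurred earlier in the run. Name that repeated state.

State sequence: q0 -d-> q1 -c-> q1 -d-> q3 -c-> q3 -d-> q2 -c-> q4 -c-> q2 -c-> q4
First repeat at step 2: q1 was already visited.

The earliest repeat is at step j = 2: N is in q1, which it already visited at step i = 1.
Since N has 5 states, any run of length ≥ 5 visits 5+1 states, so by pigeonhole some state repeats within the first 5 steps — that repeat gives the pumpable loop.

q1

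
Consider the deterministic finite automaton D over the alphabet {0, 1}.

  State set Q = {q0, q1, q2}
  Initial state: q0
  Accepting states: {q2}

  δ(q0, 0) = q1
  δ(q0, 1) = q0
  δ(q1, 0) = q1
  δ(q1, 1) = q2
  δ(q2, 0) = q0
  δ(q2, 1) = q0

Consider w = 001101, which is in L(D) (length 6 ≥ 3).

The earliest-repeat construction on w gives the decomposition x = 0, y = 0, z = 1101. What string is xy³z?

xy^3z = 0·0·0·0·1101 = 00001101.
Reading y = 0 takes D from q1 back to q1, so after x·y·y·y the machine is still in q1, and z then leads to the accepting state q2. Hence 00001101 ∈ L(D).

00001101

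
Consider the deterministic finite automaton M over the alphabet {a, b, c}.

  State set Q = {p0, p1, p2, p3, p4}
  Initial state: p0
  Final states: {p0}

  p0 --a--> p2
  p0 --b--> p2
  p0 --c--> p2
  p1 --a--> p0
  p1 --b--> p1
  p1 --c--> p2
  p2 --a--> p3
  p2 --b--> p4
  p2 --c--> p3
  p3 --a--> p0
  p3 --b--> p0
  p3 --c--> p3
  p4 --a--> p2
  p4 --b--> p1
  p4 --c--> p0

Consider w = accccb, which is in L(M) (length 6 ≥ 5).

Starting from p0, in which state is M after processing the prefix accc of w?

p3

Run of M on the first 4 characters of w = a c c c:
  step 0: p0  (start)
  step 1: p2  (read a: p0→p2)
  step 2: p3  (read c: p2→p3)
  step 3: p3  (read c: p3→p3)
  step 4: p3  (read c: p3→p3)

After reading 4 characters, M is in state p3.
(This kind of state-tracing is the core of the pumping-lemma construction: with 5 states, pigeonhole forces a repeat within the first 5 steps.)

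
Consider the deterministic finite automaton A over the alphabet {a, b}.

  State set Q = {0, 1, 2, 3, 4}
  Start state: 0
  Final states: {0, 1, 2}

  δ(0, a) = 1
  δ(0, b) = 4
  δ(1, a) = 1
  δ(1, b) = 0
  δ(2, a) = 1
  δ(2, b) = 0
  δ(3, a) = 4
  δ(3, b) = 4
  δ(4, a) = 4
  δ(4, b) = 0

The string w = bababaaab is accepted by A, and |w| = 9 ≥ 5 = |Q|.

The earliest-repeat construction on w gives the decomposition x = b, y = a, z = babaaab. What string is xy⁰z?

xy⁰z = xz = b·babaaab = bbabaaab.
Reading y = a takes A from 4 back to 4, so after x the machine is still in 4, and z then leads to the accepting state 0. Hence bbabaaab ∈ L(A).

bbabaaab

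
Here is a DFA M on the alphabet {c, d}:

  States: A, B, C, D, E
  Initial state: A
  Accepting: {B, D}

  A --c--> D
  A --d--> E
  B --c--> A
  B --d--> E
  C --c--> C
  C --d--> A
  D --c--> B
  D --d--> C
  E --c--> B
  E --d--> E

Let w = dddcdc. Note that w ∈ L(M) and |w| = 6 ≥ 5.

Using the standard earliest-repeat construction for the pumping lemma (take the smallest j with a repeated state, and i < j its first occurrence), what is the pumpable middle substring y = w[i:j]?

d

Run of M on w = d d d c d c:
  step 0: A  (start)
  step 1: E  (read d: A→E)
  step 2: E  (read d: E→E)   ← first repeat (E seen earlier)
  step 3: E  (read d: E→E)
  step 4: B  (read c: E→B)
  step 5: E  (read d: B→E)
  step 6: B  (read c: E→B)

So i = 1, j = 2, giving x = w[0:1] = d, y = w[1:2] = d, z = w[2:6] = dcdc.
Check: |xy| = 2 ≤ 5 and |y| = 1 ≥ 1. Reading y takes M from E back to E, so every xyⁱz is accepted.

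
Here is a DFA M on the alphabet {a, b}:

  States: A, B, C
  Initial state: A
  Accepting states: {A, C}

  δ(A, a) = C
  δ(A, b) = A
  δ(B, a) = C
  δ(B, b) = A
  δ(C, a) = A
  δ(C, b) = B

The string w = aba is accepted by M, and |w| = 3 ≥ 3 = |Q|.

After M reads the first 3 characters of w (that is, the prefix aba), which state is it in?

C

State sequence: A -a-> C -b-> B -a-> C

After reading 3 characters, M is in state C.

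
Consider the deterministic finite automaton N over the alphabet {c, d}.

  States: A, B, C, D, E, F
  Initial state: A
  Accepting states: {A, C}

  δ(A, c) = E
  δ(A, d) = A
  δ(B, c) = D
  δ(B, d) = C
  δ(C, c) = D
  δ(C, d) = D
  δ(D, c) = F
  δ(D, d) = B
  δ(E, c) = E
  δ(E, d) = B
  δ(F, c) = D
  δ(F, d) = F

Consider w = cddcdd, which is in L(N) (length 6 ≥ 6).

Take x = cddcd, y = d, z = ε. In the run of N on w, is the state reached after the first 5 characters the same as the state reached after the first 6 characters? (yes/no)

no

Run of N on the first 6 characters of w = c d d c d d:
  step 0: A  (start)
  step 1: E  (read c: A→E)
  step 2: B  (read d: E→B)
  step 3: C  (read d: B→C)
  step 4: D  (read c: C→D)
  step 5: B  (read d: D→B)
  step 6: C  (read d: B→C)

After x (step 5): B. After xy (step 6): C.
They differ (B ≠ C), so y is not a cycle from the state after x; this split is not the one the pumping-lemma construction produces, and pumping y need not keep the string in L(N).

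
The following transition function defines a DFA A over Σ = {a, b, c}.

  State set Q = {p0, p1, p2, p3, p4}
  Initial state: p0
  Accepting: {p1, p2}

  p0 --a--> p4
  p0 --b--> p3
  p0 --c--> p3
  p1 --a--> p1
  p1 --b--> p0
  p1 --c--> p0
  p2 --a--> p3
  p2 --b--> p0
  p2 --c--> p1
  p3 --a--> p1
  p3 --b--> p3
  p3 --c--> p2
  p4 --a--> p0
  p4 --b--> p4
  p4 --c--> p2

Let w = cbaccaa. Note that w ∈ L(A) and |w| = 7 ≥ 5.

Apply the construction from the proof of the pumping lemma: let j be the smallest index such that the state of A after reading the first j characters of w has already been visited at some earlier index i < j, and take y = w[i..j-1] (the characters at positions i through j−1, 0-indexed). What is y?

State sequence: p0 -c-> p3 -b-> p3 -a-> p1 -c-> p0 -c-> p3 -a-> p1 -a-> p1
First repeat at step 2: p3 was already visited.

So i = 1, j = 2, giving x = w[0:1] = c, y = w[1:2] = b, z = w[2:7] = accaa.
Check: |xy| = 2 ≤ 5 and |y| = 1 ≥ 1. Reading y takes A from p3 back to p3, so every xyⁱz is accepted.

b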